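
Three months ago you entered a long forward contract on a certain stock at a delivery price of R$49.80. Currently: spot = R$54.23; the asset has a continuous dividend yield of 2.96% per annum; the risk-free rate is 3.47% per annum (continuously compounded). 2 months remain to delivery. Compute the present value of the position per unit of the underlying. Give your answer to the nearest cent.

R$4.45

Current fair forward for the remaining 2 months: F = S·e^((r − q)·T), (r − q) = 0.0347 − 0.0296 = 0.0051
F = 54.23 · e^(0.0051 × 2/12) = 54.23 × 1.000850 = 54.2761
Value of long forward = (F − K)·e^(−rT) = (54.2761 − 49.80) · e^(−0.0347·2/12)
= 4.4761 × 0.994233 = 4.45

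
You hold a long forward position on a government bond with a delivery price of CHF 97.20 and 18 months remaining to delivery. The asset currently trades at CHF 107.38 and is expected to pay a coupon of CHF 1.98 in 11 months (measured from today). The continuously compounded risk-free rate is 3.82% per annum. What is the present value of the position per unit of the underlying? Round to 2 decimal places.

PV(remaining coupons) I = 1.98·e^(−0.0382·11/12) = 1.9119
Current forward F = (S − I)·e^(rT) = (107.38 − 1.9119)·e^(0.0382·18/12) = 105.4681 × 1.058973 = 111.6879
Value (long) = (F − K)·e^(−rT) = (111.6879 − 97.20) × 0.944311 = 13.6811
Value = CHF 13.68

CHF 13.68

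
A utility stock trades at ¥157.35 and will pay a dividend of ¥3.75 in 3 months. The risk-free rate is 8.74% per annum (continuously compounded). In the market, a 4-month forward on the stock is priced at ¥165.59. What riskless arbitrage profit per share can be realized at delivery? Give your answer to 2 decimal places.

¥7.37 per share

PV(dividends) I = 3.75·e^(−0.0874·3/12) = 3.6690
Fair forward F* = (S − I)·e^(rT) = (157.35 − 3.6690)·e^0.029133 = 153.6810 × 1.029562 = 158.2241
Market ¥165.59 > fair 158.2241: forward overpriced → cash-and-carry (borrow at r, buy the stock and collect the dividends, short the forward).
Profit at T = |F_mkt − F*| = |165.59 − 158.2241| = ¥7.37 per share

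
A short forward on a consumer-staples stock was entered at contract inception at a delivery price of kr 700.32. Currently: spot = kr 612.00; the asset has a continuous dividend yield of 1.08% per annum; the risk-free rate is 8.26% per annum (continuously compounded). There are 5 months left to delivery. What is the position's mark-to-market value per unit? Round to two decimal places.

kr 67.38

Current fair forward for the remaining 5 months: F = S·e^((r − q)·T), (r − q) = 0.0826 − 0.0108 = 0.0718
F = 612.00 · e^(0.0718 × 5/12) = 612.00 × 1.030369 = 630.5858
Value of long forward = (F − K)·e^(−rT) = (630.5858 − 700.32) · e^(−0.0826·5/12)
= -69.7342 × 0.966169 = -67.38
Short position value = −(long value) = kr 67.38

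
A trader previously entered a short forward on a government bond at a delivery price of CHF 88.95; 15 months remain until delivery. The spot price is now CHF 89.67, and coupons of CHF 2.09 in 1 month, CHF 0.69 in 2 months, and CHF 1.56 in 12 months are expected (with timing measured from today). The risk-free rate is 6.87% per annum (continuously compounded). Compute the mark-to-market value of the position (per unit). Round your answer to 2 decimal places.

PV(remaining coupons) I = 2.09·e^(−0.0687·1/12) + 0.69·e^(−0.0687·2/12) + 1.56·e^(−0.0687·12/12) = 4.2166
Current forward F = (S − I)·e^(rT) = (89.67 − 4.2166)·e^(0.0687·15/12) = 85.4534 × 1.089670 = 93.1160
Value (long) = (F − K)·e^(−rT) = (93.1160 − 88.95) × 0.917709 = 3.8232
Short position value = −(long value) = -CHF 3.82

-CHF 3.82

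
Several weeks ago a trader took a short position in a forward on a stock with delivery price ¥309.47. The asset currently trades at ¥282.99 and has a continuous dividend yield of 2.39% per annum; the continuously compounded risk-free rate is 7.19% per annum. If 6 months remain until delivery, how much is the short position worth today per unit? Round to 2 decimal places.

¥18.91

Current fair forward for the remaining 6 months: F = S·e^((r − q)·T), (r − q) = 0.0719 − 0.0239 = 0.0480
F = 282.99 · e^(0.0480 × 6/12) = 282.99 × 1.024290 = 289.8638
Value of long forward = (F − K)·e^(−rT) = (289.8638 − 309.47) · e^(−0.0719·6/12)
= -19.6062 × 0.964689 = -18.91
Short position value = −(long value) = ¥18.91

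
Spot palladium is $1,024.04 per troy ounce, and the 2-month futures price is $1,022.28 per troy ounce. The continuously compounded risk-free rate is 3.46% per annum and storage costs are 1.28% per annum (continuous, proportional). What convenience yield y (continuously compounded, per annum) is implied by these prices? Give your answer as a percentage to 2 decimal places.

F = S·e^((r+u−y)T) ⇒ (r+u−y) = ln(F/S)/T
ln(1022.28/1024.04) = -0.001720; /T ⇒ -0.010320
y = r + u − ln(F/S)/T = 0.0346 + 0.0128 + 0.010320 = 0.057720
y = 5.77%

5.77%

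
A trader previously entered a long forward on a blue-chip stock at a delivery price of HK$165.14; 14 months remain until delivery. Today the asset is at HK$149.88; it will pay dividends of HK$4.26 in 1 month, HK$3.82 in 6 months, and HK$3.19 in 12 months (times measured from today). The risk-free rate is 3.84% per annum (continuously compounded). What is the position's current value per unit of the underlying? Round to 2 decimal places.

-HK$19.09

PV(remaining dividends) I = 4.26·e^(−0.0384·1/12) + 3.82·e^(−0.0384·6/12) + 3.19·e^(−0.0384·12/12) = 11.0636
Current forward F = (S − I)·e^(rT) = (149.88 − 11.0636)·e^(0.0384·14/12) = 138.8164 × 1.045819 = 145.1768
Value (long) = (F − K)·e^(−rT) = (145.1768 − 165.14) × 0.956189 = -19.0886
Value = -HK$19.09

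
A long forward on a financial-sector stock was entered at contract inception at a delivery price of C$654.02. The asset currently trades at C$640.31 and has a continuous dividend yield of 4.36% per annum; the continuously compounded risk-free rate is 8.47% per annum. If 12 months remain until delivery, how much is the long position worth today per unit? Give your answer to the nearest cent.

Current fair forward for the remaining 12 months: F = S·e^((r − q)·T), (r − q) = 0.0847 − 0.0436 = 0.0411
F = 640.31 · e^(0.0411 × 12/12) = 640.31 × 1.041956 = 667.1748
Value of long forward = (F − K)·e^(−rT) = (667.1748 − 654.02) · e^(−0.0847·12/12)
= 13.1548 × 0.918788 = 12.09

C$12.09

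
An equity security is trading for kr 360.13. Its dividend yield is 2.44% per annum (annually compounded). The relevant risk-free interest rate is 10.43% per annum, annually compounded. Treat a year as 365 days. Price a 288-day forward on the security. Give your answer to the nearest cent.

kr 382.12

F = S · (1+r)^T / (1+q)^T
= 360.13 × 1.081428 / 1.019204 = 360.13 × 1.061052
F = kr 382.12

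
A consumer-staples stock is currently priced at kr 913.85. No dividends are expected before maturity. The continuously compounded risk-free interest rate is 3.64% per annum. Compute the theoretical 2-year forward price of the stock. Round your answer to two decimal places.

F = S·e^(rT) = 913.85 · e^(0.0364 × 2)
= 913.85 · e^0.072800 = 913.85 × 1.075515
F = kr 982.86

kr 982.86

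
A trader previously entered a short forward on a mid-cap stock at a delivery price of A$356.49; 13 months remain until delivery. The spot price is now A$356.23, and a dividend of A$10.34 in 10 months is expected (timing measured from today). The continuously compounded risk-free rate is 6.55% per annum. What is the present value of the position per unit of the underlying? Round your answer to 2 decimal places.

PV(remaining dividends) I = 10.34·e^(−0.0655·10/12) = 9.7907
Current forward F = (S − I)·e^(rT) = (356.23 − 9.7907)·e^(0.0655·13/12) = 346.4393 × 1.073536 = 371.9151
Value (long) = (F − K)·e^(−rT) = (371.9151 − 356.49) × 0.931501 = 14.3685
Short position value = −(long value) = -A$14.37

-A$14.37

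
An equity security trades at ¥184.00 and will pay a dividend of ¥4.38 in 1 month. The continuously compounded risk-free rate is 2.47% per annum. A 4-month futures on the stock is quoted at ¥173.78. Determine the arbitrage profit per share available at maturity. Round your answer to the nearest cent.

¥7.33 per share

PV(dividends) I = 4.38·e^(−0.0247·1/12) = 4.3710
Fair futures F* = (S − I)·e^(rT) = (184.00 − 4.3710)·e^0.008233 = 179.6290 × 1.008267 = 181.1140
Market ¥173.78 < fair 181.1140: forward underpriced → reverse cash-and-carry (short the stock, invest proceeds at r, pay the dividends, go long the forward).
Profit at T = |F_mkt − F*| = |173.78 − 181.1140| = ¥7.33 per share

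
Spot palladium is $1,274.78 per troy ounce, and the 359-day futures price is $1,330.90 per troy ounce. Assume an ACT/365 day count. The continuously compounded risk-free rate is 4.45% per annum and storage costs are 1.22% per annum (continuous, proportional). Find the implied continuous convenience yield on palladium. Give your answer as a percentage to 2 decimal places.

F = S·e^((r+u−y)T) ⇒ (r+u−y) = ln(F/S)/T
ln(1330.90/1274.78) = 0.043082; /T ⇒ 0.043802
y = r + u − ln(F/S)/T = 0.0445 + 0.0122 − 0.043802 = 0.012898
y = 1.29%

1.29%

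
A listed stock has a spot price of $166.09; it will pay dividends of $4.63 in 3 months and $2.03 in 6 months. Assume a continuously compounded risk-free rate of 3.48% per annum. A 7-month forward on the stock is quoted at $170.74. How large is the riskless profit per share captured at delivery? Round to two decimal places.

$7.96 per share

PV(dividends) I = 4.63·e^(−0.0348·3/12) + 2.03·e^(−0.0348·6/12) = 6.5849
Fair forward F* = (S − I)·e^(rT) = (166.09 − 6.5849)·e^0.020300 = 159.5051 × 1.020507 = 162.7761
Market $170.74 > fair 162.7761: forward overpriced → cash-and-carry (borrow at r, buy the stock and collect the dividends, short the forward).
Profit at T = |F_mkt − F*| = |170.74 − 162.7761| = $7.96 per share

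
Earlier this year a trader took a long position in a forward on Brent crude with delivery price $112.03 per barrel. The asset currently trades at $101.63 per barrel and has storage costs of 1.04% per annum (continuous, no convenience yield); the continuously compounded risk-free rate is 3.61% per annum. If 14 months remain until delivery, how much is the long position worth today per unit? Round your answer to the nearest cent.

Current fair forward for the remaining 14 months: F = S·e^((r + u)·T), (r + u) = 0.0361 + 0.0104 = 0.0465
F = 101.63 · e^(0.0465 × 14/12) = 101.63 × 1.055749 = 107.2958
Value of long forward = (F − K)·e^(−rT) = (107.2958 − 112.03) · e^(−0.0361·14/12)
= -4.7342 × 0.958758 = -4.54

-$4.54 per barrel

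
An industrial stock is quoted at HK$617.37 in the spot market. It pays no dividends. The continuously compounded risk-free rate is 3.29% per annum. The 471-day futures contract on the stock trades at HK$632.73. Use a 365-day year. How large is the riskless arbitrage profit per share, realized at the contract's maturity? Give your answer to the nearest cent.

Fair futures: F* = S·e^(carry·T), with carry = r = 0.0329
F* = 617.37 · e^(0.0329 × 471/365) = 617.37 · e^0.042455 = 617.37 × 1.043369 = HK$644.1447
Market HK$632.73 < fair HK$644.1447: forward underpriced → reverse cash-and-carry (short spot, go long the forward).
At maturity, profit = |F_mkt − F*| = |632.73 − 644.1447| = HK$11.41 per share

HK$11.41 per share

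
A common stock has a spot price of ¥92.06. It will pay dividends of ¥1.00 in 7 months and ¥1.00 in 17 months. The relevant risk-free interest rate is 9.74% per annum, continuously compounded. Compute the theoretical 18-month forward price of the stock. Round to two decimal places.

¥104.44

PV(dividends) I = 1.00·e^(−0.0974·7/12) + 1.00·e^(−0.0974·17/12)
I = 0.9448 + 0.8711 = 1.8159
F = (S − I)·e^(rT) = (92.06 − 1.8159) · e^(0.0974·18/12)
= 90.2441 · e^0.146100 = 90.2441 × 1.157312 = ¥104.44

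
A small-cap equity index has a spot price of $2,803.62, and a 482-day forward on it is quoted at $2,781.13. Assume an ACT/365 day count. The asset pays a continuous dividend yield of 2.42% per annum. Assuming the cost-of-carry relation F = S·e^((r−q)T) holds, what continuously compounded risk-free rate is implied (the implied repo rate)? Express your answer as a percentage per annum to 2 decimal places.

1.81%

From F = S·e^((r−q)T): (r − q) = ln(F/S)/T
ln(2781.13/2803.62) = ln(0.991978) = -0.008054
(r − q) = -0.008054 / (482/365) = -0.006099
r = ln(F/S)/T + q = -0.006099 + 0.0242 = 0.018101
r = 1.81%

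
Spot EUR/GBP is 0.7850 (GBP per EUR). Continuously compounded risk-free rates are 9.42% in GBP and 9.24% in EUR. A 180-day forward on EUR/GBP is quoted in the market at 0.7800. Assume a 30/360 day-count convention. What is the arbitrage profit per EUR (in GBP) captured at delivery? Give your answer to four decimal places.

Fair forward: F* = S·e^(carry·T), with carry = (r_GBP − r_EUR) = 0.0942 − 0.0924 = 0.0018
F* = 0.7850 · e^(0.0018 × 180/360) = 0.7850 · e^0.000900 = 0.7850 × 1.000900 = 0.7857
Market 0.7800 < fair 0.7857: forward underpriced → reverse cash-and-carry (short spot, go long the forward).
At maturity, profit = |F_mkt − F*| = |0.7800 − 0.7857| = 0.0057 per EUR (in GBP)

0.0057 per EUR (in GBP)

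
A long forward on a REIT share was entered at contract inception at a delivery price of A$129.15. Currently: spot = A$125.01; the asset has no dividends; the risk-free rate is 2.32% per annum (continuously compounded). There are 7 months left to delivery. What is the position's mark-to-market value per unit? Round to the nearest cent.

Current fair forward for the remaining 7 months: F = S·e^(r·T), r = 0.0232
F = 125.01 · e^(0.0232 × 7/12) = 125.01 × 1.013625 = 126.7133
Value of long forward = (F − K)·e^(−rT) = (126.7133 − 129.15) · e^(−0.0232·7/12)
= -2.4367 × 0.986558 = -2.40

-A$2.40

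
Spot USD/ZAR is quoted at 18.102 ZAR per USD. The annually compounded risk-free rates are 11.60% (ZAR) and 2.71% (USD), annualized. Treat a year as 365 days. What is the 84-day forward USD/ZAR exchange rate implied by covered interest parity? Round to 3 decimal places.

18.451

By covered interest parity, F = S · (1+r_ZAR)^T / (1+r_USD)^T
= 18.102 × 1.025579 / 1.006173 = 18.102 × 1.019287
F = 18.451 ZAR per USD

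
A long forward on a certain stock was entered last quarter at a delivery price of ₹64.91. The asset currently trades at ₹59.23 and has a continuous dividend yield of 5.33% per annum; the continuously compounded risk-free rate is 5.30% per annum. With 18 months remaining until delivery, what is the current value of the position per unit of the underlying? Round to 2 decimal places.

-₹5.27

Current fair forward for the remaining 18 months: F = S·e^((r − q)·T), (r − q) = 0.0530 − 0.0533 = -0.0003
F = 59.23 · e^(-0.0003 × 18/12) = 59.23 × 0.999550 = 59.2033
Value of long forward = (F − K)·e^(−rT) = (59.2033 − 64.91) · e^(−0.0530·18/12)
= -5.7067 × 0.923578 = -5.27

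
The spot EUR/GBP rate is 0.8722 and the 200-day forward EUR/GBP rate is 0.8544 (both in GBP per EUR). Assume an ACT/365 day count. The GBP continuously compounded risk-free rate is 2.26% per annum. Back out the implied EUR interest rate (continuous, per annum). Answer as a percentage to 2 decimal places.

F = S·e^((r_GBP − r_EUR)T) ⇒ r_EUR = r_GBP − ln(F/S)/T
ln(0.8544/0.8722) = -0.020619; /(200/365) = -0.037630
r_EUR = 0.0226 + 0.037630 = 0.060230
r_EUR = 6.02%

6.02%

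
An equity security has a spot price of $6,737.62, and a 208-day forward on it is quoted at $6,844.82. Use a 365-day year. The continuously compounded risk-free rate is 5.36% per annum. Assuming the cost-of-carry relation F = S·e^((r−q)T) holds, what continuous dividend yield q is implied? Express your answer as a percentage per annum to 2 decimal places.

2.59%

From F = S·e^((r−q)T): (r − q) = ln(F/S)/T
ln(6844.82/6737.62) = ln(1.015911) = 0.015786
(r − q) = 0.015786 / (208/365) = 0.027701
q = r − ln(F/S)/T = 0.0536 − 0.027701 = 0.025899
q = 2.59%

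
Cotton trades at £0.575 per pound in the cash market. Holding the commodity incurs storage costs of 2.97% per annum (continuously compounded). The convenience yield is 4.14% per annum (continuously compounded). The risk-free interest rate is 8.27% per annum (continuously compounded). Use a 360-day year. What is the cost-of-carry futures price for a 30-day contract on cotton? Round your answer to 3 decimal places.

Net carry = r + u − y = 0.0827 + 0.0297 − 0.0414 = 0.0710
F = S·e^((r+u−y)T) = 0.575 · e^(0.0710 × 30/360) = 0.575 · e^0.005917
= 0.575 × 1.005935 = £0.578 per pound

£0.578 per pound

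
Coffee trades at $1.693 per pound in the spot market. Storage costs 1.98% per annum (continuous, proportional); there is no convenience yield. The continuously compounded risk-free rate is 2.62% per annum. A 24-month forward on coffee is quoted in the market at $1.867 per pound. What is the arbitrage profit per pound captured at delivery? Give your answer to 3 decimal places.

Fair forward: F* = S·e^(carry·T), with carry = (r + u) = 0.0262 + 0.0198 = 0.0460
F* = 1.693 · e^(0.0460 × 24/12) = 1.693 · e^0.092000 = 1.693 × 1.096365 = $1.8561
Market $1.867 > fair $1.8561: forward overpriced → cash-and-carry (buy spot, short the forward).
At maturity, profit = |F_mkt − F*| = |1.867 − 1.8561| = $0.011 per pound

$0.011 per pound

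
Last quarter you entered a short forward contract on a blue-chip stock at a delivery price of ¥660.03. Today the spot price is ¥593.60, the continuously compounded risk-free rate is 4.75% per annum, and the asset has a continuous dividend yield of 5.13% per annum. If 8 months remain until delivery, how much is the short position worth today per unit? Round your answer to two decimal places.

¥65.81

Current fair forward for the remaining 8 months: F = S·e^((r − q)·T), (r − q) = 0.0475 − 0.0513 = -0.0038
F = 593.60 · e^(-0.0038 × 8/12) = 593.60 × 0.997470 = 592.0982
Value of long forward = (F − K)·e^(−rT) = (592.0982 − 660.03) · e^(−0.0475·8/12)
= -67.9318 × 0.968829 = -65.81
Short position value = −(long value) = ¥65.81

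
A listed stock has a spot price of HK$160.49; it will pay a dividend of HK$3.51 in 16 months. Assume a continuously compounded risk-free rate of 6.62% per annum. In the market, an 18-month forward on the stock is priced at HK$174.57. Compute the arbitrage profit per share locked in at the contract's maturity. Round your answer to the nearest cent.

HK$0.87 per share

PV(dividends) I = 3.51·e^(−0.0662·16/12) = 3.2135
Fair forward F* = (S − I)·e^(rT) = (160.49 − 3.2135)·e^0.099300 = 157.2765 × 1.104398 = 173.6959
Market HK$174.57 > fair 173.6959: forward overpriced → cash-and-carry (borrow at r, buy the stock and collect the dividends, short the forward).
Profit at T = |F_mkt − F*| = |174.57 − 173.6959| = HK$0.87 per share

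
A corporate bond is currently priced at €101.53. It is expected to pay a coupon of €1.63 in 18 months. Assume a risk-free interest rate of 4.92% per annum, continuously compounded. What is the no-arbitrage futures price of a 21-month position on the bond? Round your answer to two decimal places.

€109.01

PV(coupons) I = 1.63·e^(−0.0492·18/12)
I = 1.5140
F = (S − I)·e^(rT) = (101.53 − 1.5140) · e^(0.0492·21/12)
= 100.0160 · e^0.086100 = 100.0160 × 1.089915 = €109.01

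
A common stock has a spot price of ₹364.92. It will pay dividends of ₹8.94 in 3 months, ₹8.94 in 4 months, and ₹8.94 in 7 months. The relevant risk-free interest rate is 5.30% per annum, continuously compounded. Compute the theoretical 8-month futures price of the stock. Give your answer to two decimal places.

PV(dividends) I = 8.94·e^(−0.0530·3/12) + 8.94·e^(−0.0530·4/12) + 8.94·e^(−0.0530·7/12)
I = 8.8223 + 8.7834 + 8.6678 = 26.2735
F = (S − I)·e^(rT) = (364.92 − 26.2735) · e^(0.0530·8/12)
= 338.6465 · e^0.035333 = 338.6465 × 1.035965 = ₹350.83

₹350.83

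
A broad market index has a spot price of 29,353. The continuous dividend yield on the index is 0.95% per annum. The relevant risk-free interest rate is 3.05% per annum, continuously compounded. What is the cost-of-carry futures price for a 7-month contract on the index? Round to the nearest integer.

29,715

F = S·e^((r − q)T) = 29353 · e^((0.0305 − 0.0095) × 7/12)
= 29353 · e^0.012250 = 29353 × 1.012325
F = 29,715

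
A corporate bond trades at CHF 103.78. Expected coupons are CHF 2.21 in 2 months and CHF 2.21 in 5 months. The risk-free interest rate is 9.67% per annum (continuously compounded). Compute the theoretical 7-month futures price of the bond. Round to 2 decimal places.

PV(coupons) I = 2.21·e^(−0.0967·2/12) + 2.21·e^(−0.0967·5/12)
I = 2.1747 + 2.1227 = 4.2974
F = (S − I)·e^(rT) = (103.78 − 4.2974) · e^(0.0967·7/12)
= 99.4826 · e^0.056408 = 99.4826 × 1.058029 = CHF 105.26

CHF 105.26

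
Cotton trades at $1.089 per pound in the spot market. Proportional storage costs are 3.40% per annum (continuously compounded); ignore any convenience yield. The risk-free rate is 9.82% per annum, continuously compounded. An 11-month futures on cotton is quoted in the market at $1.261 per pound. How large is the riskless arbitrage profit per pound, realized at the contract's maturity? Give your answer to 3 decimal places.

$0.032 per pound

Fair futures: F* = S·e^(carry·T), with carry = (r + u) = 0.0982 + 0.0340 = 0.1322
F* = 1.089 · e^(0.1322 × 11/12) = 1.089 · e^0.121183 = 1.089 × 1.128831 = $1.2293
Market $1.261 > fair $1.2293: forward overpriced → cash-and-carry (buy spot, short the forward).
At maturity, profit = |F_mkt − F*| = |1.261 − 1.2293| = $0.032 per pound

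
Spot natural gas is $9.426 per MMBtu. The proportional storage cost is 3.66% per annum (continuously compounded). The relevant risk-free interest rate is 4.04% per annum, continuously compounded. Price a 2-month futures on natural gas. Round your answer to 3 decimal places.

Net carry = r + u − y = 0.0404 + 0.0366 − 0.0000 = 0.0770
F = S·e^((r+u−y)T) = 9.426 · e^(0.0770 × 2/12) = 9.426 · e^0.012833
= 9.426 × 1.012916 = $9.548 per MMBtu

$9.548 per MMBtu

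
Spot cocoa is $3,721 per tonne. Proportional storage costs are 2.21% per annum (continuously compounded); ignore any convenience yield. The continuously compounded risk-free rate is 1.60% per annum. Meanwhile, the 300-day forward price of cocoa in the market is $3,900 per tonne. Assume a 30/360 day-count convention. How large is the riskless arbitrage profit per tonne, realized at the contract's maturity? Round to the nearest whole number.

Fair forward: F* = S·e^(carry·T), with carry = (r + u) = 0.0160 + 0.0221 = 0.0381
F* = 3721 · e^(0.0381 × 300/360) = 3721 · e^0.031750 = 3721 × 1.032259 = $3841.0357
Market $3900 > fair $3841.0357: forward overpriced → cash-and-carry (buy spot, short the forward).
At maturity, profit = |F_mkt − F*| = |3900 − 3841.0357| = $59 per tonne

$59 per tonne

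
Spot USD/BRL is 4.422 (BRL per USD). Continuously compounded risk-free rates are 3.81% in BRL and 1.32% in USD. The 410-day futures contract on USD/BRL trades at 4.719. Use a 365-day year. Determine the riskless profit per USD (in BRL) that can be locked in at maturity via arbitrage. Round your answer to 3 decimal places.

0.172 per USD (in BRL)

Fair futures: F* = S·e^(carry·T), with carry = (r_BRL − r_USD) = 0.0381 − 0.0132 = 0.0249
F* = 4.422 · e^(0.0249 × 410/365) = 4.422 · e^0.027970 = 4.422 × 1.028365 = 4.5474
Market 4.719 > fair 4.5474: forward overpriced → cash-and-carry (buy spot, short the forward).
At maturity, profit = |F_mkt − F*| = |4.719 − 4.5474| = 0.172 per USD (in BRL)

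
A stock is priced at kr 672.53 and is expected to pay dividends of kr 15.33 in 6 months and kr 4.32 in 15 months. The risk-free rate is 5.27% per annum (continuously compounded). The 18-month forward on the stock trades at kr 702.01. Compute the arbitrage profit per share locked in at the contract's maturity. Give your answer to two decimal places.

PV(dividends) I = 15.33·e^(−0.0527·6/12) + 4.32·e^(−0.0527·15/12) = 18.9759
Fair forward F* = (S − I)·e^(rT) = (672.53 − 18.9759)·e^0.079050 = 653.5541 × 1.082258 = 707.3142
Market kr 702.01 < fair 707.3142: forward underpriced → reverse cash-and-carry (short the stock, invest proceeds at r, pay the dividends, go long the forward).
Profit at T = |F_mkt − F*| = |702.01 − 707.3142| = kr 5.30 per share

kr 5.30 per share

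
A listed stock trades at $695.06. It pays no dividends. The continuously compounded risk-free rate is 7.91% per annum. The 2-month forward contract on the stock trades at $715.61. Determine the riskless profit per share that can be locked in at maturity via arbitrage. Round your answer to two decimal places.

Fair forward: F* = S·e^(carry·T), with carry = r = 0.0791
F* = 695.06 · e^(0.0791 × 2/12) = 695.06 · e^0.013183 = 695.06 × 1.013270 = $704.2834
Market $715.61 > fair $704.2834: forward overpriced → cash-and-carry (buy spot, short the forward).
At maturity, profit = |F_mkt − F*| = |715.61 − 704.2834| = $11.33 per share

$11.33 per share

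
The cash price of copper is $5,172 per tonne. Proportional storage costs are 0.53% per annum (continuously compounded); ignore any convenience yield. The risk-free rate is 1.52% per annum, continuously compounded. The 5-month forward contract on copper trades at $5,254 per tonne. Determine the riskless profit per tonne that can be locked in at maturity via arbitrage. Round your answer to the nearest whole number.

$38 per tonne

Fair forward: F* = S·e^(carry·T), with carry = (r + u) = 0.0152 + 0.0053 = 0.0205
F* = 5172 · e^(0.0205 × 5/12) = 5172 · e^0.008542 = 5172 × 1.008579 = $5216.3706
Market $5254 > fair $5216.3706: forward overpriced → cash-and-carry (buy spot, short the forward).
At maturity, profit = |F_mkt − F*| = |5254 − 5216.3706| = $38 per tonne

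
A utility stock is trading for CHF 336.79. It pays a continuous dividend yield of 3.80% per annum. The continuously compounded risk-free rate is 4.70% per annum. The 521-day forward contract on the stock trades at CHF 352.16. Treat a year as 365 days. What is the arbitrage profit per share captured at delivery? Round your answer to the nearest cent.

CHF 11.02 per share

Fair forward: F* = S·e^(carry·T), with carry = (r − q) = 0.0470 − 0.0380 = 0.0090
F* = 336.79 · e^(0.0090 × 521/365) = 336.79 · e^0.012847 = 336.79 × 1.012930 = CHF 341.1447
Market CHF 352.16 > fair CHF 341.1447: forward overpriced → cash-and-carry (buy spot, short the forward).
At maturity, profit = |F_mkt − F*| = |352.16 − 341.1447| = CHF 11.02 per share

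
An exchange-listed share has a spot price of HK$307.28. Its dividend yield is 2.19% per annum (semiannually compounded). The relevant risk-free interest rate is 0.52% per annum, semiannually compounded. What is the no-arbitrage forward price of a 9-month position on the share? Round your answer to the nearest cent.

HK$303.48

F = S · (1+r/2)^(2T) / (1+q/2)^(2T)
= 307.28 × 1.003903 / 1.016470 = 307.28 × 0.987637
F = HK$303.48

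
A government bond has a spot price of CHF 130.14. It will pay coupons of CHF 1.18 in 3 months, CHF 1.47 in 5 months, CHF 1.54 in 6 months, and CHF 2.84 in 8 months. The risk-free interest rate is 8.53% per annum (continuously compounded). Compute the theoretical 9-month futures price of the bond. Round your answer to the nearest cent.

PV(coupons) I = 1.18·e^(−0.0853·3/12) + 1.47·e^(−0.0853·5/12) + 1.54·e^(−0.0853·6/12) + 2.84·e^(−0.0853·8/12)
I = 1.1551 + 1.4187 + 1.4757 + 2.6830 = 6.7325
F = (S − I)·e^(rT) = (130.14 − 6.7325) · e^(0.0853·9/12)
= 123.4075 · e^0.063975 = 123.4075 × 1.066066 = CHF 131.56

CHF 131.56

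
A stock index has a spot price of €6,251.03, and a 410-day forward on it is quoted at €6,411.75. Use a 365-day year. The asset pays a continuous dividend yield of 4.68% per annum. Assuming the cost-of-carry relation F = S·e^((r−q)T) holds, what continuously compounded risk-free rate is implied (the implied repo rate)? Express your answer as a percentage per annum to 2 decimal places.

From F = S·e^((r−q)T): (r − q) = ln(F/S)/T
ln(6411.75/6251.03) = ln(1.025711) = 0.025386
(r − q) = 0.025386 / (410/365) = 0.022600
r = ln(F/S)/T + q = 0.022600 + 0.0468 = 0.069400
r = 6.94%

6.94%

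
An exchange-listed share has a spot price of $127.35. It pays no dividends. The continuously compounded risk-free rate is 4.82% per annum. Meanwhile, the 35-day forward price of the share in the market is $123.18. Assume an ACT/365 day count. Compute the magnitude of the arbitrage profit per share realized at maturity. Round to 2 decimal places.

Fair forward: F* = S·e^(carry·T), with carry = r = 0.0482
F* = 127.35 · e^(0.0482 × 35/365) = 127.35 · e^0.004622 = 127.35 × 1.004633 = $127.9400
Market $123.18 < fair $127.9400: forward underpriced → reverse cash-and-carry (short spot, go long the forward).
At maturity, profit = |F_mkt − F*| = |123.18 − 127.9400| = $4.76 per share

$4.76 per share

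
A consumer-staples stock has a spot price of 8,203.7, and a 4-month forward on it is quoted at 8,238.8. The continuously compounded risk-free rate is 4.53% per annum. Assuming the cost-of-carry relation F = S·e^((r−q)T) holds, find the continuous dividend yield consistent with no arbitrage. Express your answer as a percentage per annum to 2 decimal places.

3.25%

From F = S·e^((r−q)T): (r − q) = ln(F/S)/T
ln(8238.8/8203.7) = ln(1.004279) = 0.004270
(r − q) = 0.004270 / (4/12) = 0.012810
q = r − ln(F/S)/T = 0.0453 − 0.012810 = 0.032490
q = 3.25%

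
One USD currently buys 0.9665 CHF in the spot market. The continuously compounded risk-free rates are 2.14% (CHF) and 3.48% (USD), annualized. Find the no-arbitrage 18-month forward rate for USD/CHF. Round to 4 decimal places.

F = S·e^((r_CHF − r_USD)T) = 0.9665 · e^((0.0214 − 0.0348) × 18/12)
= 0.9665 · e^-0.020100 = 0.9665 × 0.980101
F = 0.9473 CHF per USD

0.9473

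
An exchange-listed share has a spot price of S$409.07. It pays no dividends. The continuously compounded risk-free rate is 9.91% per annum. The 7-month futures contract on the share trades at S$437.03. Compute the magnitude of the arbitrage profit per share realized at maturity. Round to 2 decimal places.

S$3.62 per share

Fair futures: F* = S·e^(carry·T), with carry = r = 0.0991
F* = 409.07 · e^(0.0991 × 7/12) = 409.07 · e^0.057808 = 409.07 × 1.059512 = S$433.4146
Market S$437.03 > fair S$433.4146: forward overpriced → cash-and-carry (buy spot, short the forward).
At maturity, profit = |F_mkt − F*| = |437.03 − 433.4146| = S$3.62 per share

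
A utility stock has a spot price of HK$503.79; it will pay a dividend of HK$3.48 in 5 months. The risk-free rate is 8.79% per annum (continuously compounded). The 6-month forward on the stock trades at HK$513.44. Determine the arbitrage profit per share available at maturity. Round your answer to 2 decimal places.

PV(dividends) I = 3.48·e^(−0.0879·5/12) = 3.3549
Fair forward F* = (S − I)·e^(rT) = (503.79 − 3.3549)·e^0.043950 = 500.4351 × 1.044930 = 522.9196
Market HK$513.44 < fair 522.9196: forward underpriced → reverse cash-and-carry (short the stock, invest proceeds at r, pay the dividends, go long the forward).
Profit at T = |F_mkt − F*| = |513.44 − 522.9196| = HK$9.48 per share

HK$9.48 per share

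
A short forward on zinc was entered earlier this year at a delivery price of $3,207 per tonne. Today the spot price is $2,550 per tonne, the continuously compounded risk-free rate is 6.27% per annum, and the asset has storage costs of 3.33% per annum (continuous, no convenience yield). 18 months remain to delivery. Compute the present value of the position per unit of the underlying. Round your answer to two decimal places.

$238.52 per tonne

Current fair forward for the remaining 18 months: F = S·e^((r + u)·T), (r + u) = 0.0627 + 0.0333 = 0.0960
F = 2550 · e^(0.0960 × 18/12) = 2550 × 1.15488411 = 2944.9545
Value of long forward = (F − K)·e^(−rT) = (2944.9545 − 3207) · e^(−0.0627·18/12)
= -262.0455 × 0.91023725 = -238.52
Short position value = −(long value) = $238.52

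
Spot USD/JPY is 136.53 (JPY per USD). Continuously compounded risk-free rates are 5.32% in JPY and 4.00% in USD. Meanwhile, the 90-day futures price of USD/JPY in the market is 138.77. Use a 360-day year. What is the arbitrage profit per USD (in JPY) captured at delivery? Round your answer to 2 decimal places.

1.79 per USD (in JPY)

Fair futures: F* = S·e^(carry·T), with carry = (r_JPY − r_USD) = 0.0532 − 0.0400 = 0.0132
F* = 136.53 · e^(0.0132 × 90/360) = 136.53 · e^0.003300 = 136.53 × 1.003305 = 136.9812
Market 138.77 > fair 136.9812: forward overpriced → cash-and-carry (buy spot, short the forward).
At maturity, profit = |F_mkt − F*| = |138.77 − 136.9812| = 1.79 per USD (in JPY)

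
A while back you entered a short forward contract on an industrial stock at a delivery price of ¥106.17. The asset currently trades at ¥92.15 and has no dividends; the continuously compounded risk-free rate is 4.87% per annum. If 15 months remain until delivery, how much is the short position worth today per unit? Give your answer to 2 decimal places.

Current fair forward for the remaining 15 months: F = S·e^(r·T), r = 0.0487
F = 92.15 · e^(0.0487 × 15/12) = 92.15 × 1.062766 = 97.9339
Value of long forward = (F − K)·e^(−rT) = (97.9339 − 106.17) · e^(−0.0487·15/12)
= -8.2361 × 0.940941 = -7.75
Short position value = −(long value) = ¥7.75

¥7.75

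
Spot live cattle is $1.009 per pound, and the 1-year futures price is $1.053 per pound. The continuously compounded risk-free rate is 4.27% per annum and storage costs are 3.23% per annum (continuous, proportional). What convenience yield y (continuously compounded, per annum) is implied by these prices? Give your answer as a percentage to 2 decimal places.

F = S·e^((r+u−y)T) ⇒ (r+u−y) = ln(F/S)/T
ln(1.053/1.009) = 0.042683; /T ⇒ 0.042683
y = r + u − ln(F/S)/T = 0.0427 + 0.0323 − 0.042683 = 0.032317
y = 3.23%

3.23%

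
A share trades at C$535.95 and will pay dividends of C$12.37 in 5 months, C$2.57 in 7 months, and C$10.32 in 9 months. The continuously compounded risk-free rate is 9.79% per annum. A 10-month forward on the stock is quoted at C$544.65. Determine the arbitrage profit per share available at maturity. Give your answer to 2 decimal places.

PV(dividends) I = 12.37·e^(−0.0979·5/12) + 2.57·e^(−0.0979·7/12) + 10.32·e^(−0.0979·9/12) = 23.8923
Fair forward F* = (S − I)·e^(rT) = (535.95 − 23.8923)·e^0.081583 = 512.0577 × 1.085003 = 555.5841
Market C$544.65 < fair 555.5841: forward underpriced → reverse cash-and-carry (short the stock, invest proceeds at r, pay the dividends, go long the forward).
Profit at T = |F_mkt − F*| = |544.65 − 555.5841| = C$10.93 per share

C$10.93 per share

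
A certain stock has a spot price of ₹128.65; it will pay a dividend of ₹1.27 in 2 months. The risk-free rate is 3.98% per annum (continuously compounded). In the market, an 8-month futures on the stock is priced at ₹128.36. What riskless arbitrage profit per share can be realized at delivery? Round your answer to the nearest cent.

PV(dividends) I = 1.27·e^(−0.0398·2/12) = 1.2616
Fair futures F* = (S − I)·e^(rT) = (128.65 − 1.2616)·e^0.026533 = 127.3884 × 1.026888 = 130.8136
Market ₹128.36 < fair 130.8136: forward underpriced → reverse cash-and-carry (short the stock, invest proceeds at r, pay the dividends, go long the forward).
Profit at T = |F_mkt − F*| = |128.36 − 130.8136| = ₹2.45 per share

₹2.45 per share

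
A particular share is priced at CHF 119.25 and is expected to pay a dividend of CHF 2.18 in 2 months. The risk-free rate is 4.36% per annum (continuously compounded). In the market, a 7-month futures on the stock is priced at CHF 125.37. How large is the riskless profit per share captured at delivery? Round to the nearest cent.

CHF 5.27 per share

PV(dividends) I = 2.18·e^(−0.0436·2/12) = 2.1642
Fair futures F* = (S − I)·e^(rT) = (119.25 − 2.1642)·e^0.025433 = 117.0858 × 1.025759 = 120.1018
Market CHF 125.37 > fair 120.1018: forward overpriced → cash-and-carry (borrow at r, buy the stock and collect the dividends, short the forward).
Profit at T = |F_mkt − F*| = |125.37 − 120.1018| = CHF 5.27 per share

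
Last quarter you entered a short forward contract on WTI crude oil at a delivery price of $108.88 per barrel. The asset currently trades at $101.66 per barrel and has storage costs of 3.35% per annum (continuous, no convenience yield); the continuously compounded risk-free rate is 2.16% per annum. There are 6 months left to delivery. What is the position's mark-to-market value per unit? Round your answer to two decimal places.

Current fair forward for the remaining 6 months: F = S·e^((r + u)·T), (r + u) = 0.0216 + 0.0335 = 0.0551
F = 101.66 · e^(0.0551 × 6/12) = 101.66 × 1.027933 = 104.4997
Value of long forward = (F − K)·e^(−rT) = (104.4997 − 108.88) · e^(−0.0216·6/12)
= -4.3803 × 0.989258 = -4.33
Short position value = −(long value) = $4.33

$4.33 per barrel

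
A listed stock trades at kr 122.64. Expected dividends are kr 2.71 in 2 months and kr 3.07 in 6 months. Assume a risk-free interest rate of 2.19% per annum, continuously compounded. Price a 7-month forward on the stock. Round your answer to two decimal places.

kr 118.41

PV(dividends) I = 2.71·e^(−0.0219·2/12) + 3.07·e^(−0.0219·6/12)
I = 2.7001 + 3.0366 = 5.7367
F = (S − I)·e^(rT) = (122.64 − 5.7367) · e^(0.0219·7/12)
= 116.9033 · e^0.012775 = 116.9033 × 1.012857 = kr 118.41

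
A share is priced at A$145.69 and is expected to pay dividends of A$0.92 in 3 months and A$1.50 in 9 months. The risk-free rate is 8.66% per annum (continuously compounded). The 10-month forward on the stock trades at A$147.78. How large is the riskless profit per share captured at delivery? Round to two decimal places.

A$6.33 per share

PV(dividends) I = 0.92·e^(−0.0866·3/12) + 1.50·e^(−0.0866·9/12) = 2.3060
Fair forward F* = (S − I)·e^(rT) = (145.69 − 2.3060)·e^0.072167 = 143.3840 × 1.074835 = 154.1141
Market A$147.78 < fair 154.1141: forward underpriced → reverse cash-and-carry (short the stock, invest proceeds at r, pay the dividends, go long the forward).
Profit at T = |F_mkt − F*| = |147.78 − 154.1141| = A$6.33 per share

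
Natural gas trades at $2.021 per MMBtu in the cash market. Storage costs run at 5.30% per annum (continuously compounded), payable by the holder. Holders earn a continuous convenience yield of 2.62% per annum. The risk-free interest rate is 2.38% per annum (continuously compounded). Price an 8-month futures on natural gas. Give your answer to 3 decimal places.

$2.090 per MMBtu

Net carry = r + u − y = 0.0238 + 0.0530 − 0.0262 = 0.0506
F = S·e^((r+u−y)T) = 2.021 · e^(0.0506 × 8/12) = 2.021 · e^0.033733
= 2.021 × 1.034308 = $2.090 per MMBtu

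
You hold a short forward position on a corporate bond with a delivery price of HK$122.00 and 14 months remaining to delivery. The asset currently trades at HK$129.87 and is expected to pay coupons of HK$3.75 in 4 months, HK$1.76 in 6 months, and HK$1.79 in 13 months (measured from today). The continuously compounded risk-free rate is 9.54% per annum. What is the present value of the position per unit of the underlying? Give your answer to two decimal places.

-HK$13.80

PV(remaining coupons) I = 3.75·e^(−0.0954·4/12) + 1.76·e^(−0.0954·6/12) + 1.79·e^(−0.0954·13/12) = 6.9249
Current forward F = (S − I)·e^(rT) = (129.87 − 6.9249)·e^(0.0954·14/12) = 122.9451 × 1.117730 = 137.4194
Value (long) = (F − K)·e^(−rT) = (137.4194 − 122.00) × 0.894670 = 13.7953
Short position value = −(long value) = -HK$13.80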